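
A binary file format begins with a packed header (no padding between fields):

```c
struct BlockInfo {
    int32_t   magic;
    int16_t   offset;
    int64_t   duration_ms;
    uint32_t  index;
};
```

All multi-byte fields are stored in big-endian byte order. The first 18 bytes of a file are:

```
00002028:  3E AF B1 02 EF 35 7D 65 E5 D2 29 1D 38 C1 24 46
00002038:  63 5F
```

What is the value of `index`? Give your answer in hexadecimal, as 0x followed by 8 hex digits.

`index` follows `magic` (4 B), `offset` (2 B), `duration_ms` (8 B), so it starts at offset 4 + 2 + 8 = 14 and occupies 4 bytes.
Bytes at offsets 14..17: 24 46 63 5F.
Big-endian stores the most-significant byte at the lowest address.
The bytes are already most-significant first: 0x2446635F.

0x2446635F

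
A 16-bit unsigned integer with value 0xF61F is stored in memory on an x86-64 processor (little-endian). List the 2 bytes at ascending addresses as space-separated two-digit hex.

Split into bytes (most-significant first): F6 1F.
In little-endian order the low byte comes first in memory.
So at ascending addresses the bytes are 1F F6.

1F F6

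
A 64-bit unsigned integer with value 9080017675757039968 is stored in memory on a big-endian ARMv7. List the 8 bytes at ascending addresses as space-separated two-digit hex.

7E 02 B3 F7 D5 C4 31 60

9080017675757039968 in hexadecimal, padded to 64 bits, is 0x7E02B3F7D5C43160.
Split into bytes (most-significant first): 7E 02 B3 F7 D5 C4 31 60.
In big-endian order the high byte comes first in memory.
So the memory order matches the most-significant-first order: 7E 02 B3 F7 D5 C4 31 60.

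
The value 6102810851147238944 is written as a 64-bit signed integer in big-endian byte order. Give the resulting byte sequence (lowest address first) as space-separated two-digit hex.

54 B1 8A 22 92 07 CE 20

6102810851147238944 in hexadecimal, padded to 64 bits, is 0x54B18A229207CE20.
Split into bytes (most-significant first): 54 B1 8A 22 92 07 CE 20.
Big-endian: lowest address holds the most-significant byte.
So the memory order matches the most-significant-first order: 54 B1 8A 22 92 07 CE 20.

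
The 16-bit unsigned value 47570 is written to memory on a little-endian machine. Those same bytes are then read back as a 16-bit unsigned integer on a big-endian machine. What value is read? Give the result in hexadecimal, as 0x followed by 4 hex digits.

47570 in 16-bit hexadecimal is 0xB9D2.
Stored little-endian, the bytes at ascending addresses are D2 B9.
Read back as big-endian, the last byte is least significant, giving 0xD2B9.

0xD2B9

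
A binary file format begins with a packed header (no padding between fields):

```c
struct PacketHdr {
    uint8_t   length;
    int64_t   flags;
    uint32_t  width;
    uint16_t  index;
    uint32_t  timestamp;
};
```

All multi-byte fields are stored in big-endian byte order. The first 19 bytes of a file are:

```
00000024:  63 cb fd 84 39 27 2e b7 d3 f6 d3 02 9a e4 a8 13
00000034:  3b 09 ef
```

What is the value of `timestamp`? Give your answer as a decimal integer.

322636271

`timestamp` follows `length` (1 B), `flags` (8 B), `width` (4 B), `index` (2 B), so it starts at offset 1 + 8 + 4 + 2 = 15 and occupies 4 bytes.
Bytes at offsets 15..18: 13 3B 09 EF.
Big-endian: lowest address holds the most-significant byte.
The bytes are already most-significant first: 0x133B09EF.
0x133B09EF = 322636271.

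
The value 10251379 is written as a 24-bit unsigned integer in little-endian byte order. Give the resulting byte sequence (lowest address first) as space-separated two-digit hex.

10251379 in hexadecimal, padded to 24 bits, is 0x9C6C73.
Split into bytes (most-significant first): 9C 6C 73.
Little-endian: lowest address holds the least-significant byte.
So at ascending addresses the bytes are 73 6C 9C.

73 6C 9C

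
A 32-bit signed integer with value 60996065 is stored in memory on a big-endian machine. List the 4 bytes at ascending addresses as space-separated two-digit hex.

03 A2 B9 E1

60996065 in hexadecimal, padded to 32 bits, is 0x03A2B9E1.
Split into bytes (most-significant first): 03 A2 B9 E1.
In big-endian order the high byte comes first in memory.
So the memory order matches the most-significant-first order: 03 A2 B9 E1.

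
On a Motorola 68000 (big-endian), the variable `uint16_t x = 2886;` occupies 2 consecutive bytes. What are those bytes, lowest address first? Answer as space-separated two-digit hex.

0B 46

2886 in hexadecimal, padded to 16 bits, is 0x0B46.
Split into bytes (most-significant first): 0B 46.
Big-endian: lowest address holds the most-significant byte.
So the memory order matches the most-significant-first order: 0B 46.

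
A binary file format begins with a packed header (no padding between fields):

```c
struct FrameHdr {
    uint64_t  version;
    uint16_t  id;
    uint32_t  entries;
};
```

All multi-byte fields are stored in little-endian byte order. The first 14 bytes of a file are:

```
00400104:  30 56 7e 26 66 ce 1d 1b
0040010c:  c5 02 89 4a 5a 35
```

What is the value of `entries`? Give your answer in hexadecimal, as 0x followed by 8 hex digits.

`entries` follows `version` (8 B), `id` (2 B), so it starts at offset 8 + 2 = 10 and occupies 4 bytes.
Bytes at offsets 10..13: 89 4A 5A 35.
In little-endian order the low byte comes first in memory.
Reassemble most-significant byte first: 35 5A 4A 89 → 0x355A4A89.

0x355A4A89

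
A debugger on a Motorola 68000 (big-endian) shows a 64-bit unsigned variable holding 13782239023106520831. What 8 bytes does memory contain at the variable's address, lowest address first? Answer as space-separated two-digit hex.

BF 44 59 5E BD CA 76 FF

13782239023106520831 in hexadecimal, padded to 64 bits, is 0xBF44595EBDCA76FF.
Split into bytes (most-significant first): BF 44 59 5E BD CA 76 FF.
In big-endian order the high byte comes first in memory.
So the memory order matches the most-significant-first order: BF 44 59 5E BD CA 76 FF.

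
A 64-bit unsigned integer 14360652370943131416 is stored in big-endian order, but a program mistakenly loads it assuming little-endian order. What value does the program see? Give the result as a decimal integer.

14360652370943131416 in 64-bit hexadecimal is 0xC74B493ED0EFBF18.
Stored big-endian, the bytes at ascending addresses are C7 4B 49 3E D0 EF BF 18.
Read back as little-endian, the first byte is least significant, giving 0x18BFEFD03E494BC7.
0x18BFEFD03E494BC7 = 1783407655139232711.

1783407655139232711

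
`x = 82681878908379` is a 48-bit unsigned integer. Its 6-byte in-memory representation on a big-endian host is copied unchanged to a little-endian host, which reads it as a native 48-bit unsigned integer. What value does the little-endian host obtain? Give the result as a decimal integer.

82681878908379 in 48-bit hexadecimal is 0x4B32E0058DDB.
Stored big-endian, the bytes at ascending addresses are 4B 32 E0 05 8D DB.
Read back as little-endian, the first byte is least significant, giving 0xDB8D05E0324B.
0xDB8D05E0324B = 241398735450699.

241398735450699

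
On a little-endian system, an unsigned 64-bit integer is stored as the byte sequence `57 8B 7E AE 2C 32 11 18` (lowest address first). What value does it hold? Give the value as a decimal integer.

1734222499001830231

Little-endian: lowest address holds the least-significant byte.
Reassemble most-significant byte first: 18 11 32 2C AE 7E 8B 57 → 0x1811322CAE7E8B57.
0x1811322CAE7E8B57 = 1734222499001830231.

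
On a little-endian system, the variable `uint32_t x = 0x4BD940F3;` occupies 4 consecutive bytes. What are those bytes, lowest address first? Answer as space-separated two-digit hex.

F3 40 D9 4B

Split into bytes (most-significant first): 4B D9 40 F3.
Little-endian stores the least-significant byte at the lowest address.
So at ascending addresses the bytes are F3 40 D9 4B.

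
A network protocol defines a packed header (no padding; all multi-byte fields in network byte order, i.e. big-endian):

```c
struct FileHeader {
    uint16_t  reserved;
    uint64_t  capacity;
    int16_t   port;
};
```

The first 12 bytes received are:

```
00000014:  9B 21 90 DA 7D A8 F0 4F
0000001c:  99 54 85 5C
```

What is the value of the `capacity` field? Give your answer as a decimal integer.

10437793250924271956

`capacity` follows `reserved` (2 bytes), so it starts at byte offset 2 and occupies 8 bytes.
Bytes at offsets 2..9: 90 DA 7D A8 F0 4F 99 54.
In big-endian order the high byte comes first in memory.
The bytes are already most-significant first: 0x90DA7DA8F04F9954.
0x90DA7DA8F04F9954 = 10437793250924271956.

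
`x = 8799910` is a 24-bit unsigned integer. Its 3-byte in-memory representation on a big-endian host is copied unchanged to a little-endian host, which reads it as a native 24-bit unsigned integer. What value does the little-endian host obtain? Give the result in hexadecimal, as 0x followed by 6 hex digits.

8799910 in 24-bit hexadecimal is 0x8646A6.
Stored big-endian, the bytes at ascending addresses are 86 46 A6.
Read back as little-endian, the first byte is least significant, giving 0xA64686.

0xA64686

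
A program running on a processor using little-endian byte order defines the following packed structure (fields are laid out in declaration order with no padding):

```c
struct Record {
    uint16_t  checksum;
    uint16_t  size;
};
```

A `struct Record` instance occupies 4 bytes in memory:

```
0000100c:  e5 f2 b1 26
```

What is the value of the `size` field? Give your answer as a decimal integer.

`size` follows `checksum` (2 bytes), so it starts at byte offset 2 and occupies 2 bytes.
Bytes at offsets 2..3: B1 26.
In little-endian order the low byte comes first in memory.
Reassemble most-significant byte first: 26 B1 → 0x26B1.
0x26B1 = 9905.

9905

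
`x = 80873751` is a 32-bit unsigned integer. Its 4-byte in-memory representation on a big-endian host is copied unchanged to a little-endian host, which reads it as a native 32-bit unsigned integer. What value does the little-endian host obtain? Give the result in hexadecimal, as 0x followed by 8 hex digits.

80873751 in 32-bit hexadecimal is 0x04D20917.
Stored big-endian, the bytes at ascending addresses are 04 D2 09 17.
Read back as little-endian, the first byte is least significant, giving 0x1709D204.

0x1709D204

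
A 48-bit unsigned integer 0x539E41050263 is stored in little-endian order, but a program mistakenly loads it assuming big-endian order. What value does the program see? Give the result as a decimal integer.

Stored little-endian, the bytes at ascending addresses are 63 02 05 41 9E 53.
Read back as big-endian, the last byte is least significant, giving 0x630205419E53.
0x630205419E53 = 108860329270867.

108860329270867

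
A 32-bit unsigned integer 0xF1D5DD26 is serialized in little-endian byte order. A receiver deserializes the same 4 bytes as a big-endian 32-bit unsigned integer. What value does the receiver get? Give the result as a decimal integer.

Stored little-endian, the bytes at ascending addresses are 26 DD D5 F1.
Read back as big-endian, the last byte is least significant, giving 0x26DDD5F1.
0x26DDD5F1 = 652072433.

652072433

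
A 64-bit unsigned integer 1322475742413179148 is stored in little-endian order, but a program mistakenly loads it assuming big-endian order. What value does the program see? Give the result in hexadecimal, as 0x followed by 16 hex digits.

1322475742413179148 in 64-bit hexadecimal is 0x125A60AE529BC90C.
Stored little-endian, the bytes at ascending addresses are 0C C9 9B 52 AE 60 5A 12.
Read back as big-endian, the last byte is least significant, giving 0x0CC99B52AE605A12.

0x0CC99B52AE605A12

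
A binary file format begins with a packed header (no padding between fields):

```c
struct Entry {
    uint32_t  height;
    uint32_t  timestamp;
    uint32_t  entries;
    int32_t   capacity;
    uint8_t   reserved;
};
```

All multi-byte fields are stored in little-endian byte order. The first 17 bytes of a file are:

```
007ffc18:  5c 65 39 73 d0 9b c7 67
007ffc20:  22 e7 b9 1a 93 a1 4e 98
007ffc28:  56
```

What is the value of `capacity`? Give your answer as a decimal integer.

-1739677293

`capacity` follows `height` (4 B), `timestamp` (4 B), `entries` (4 B), so it starts at offset 4 + 4 + 4 = 12 and occupies 4 bytes.
Bytes at offsets 12..15: 93 A1 4E 98.
In little-endian order the low byte comes first in memory.
Reassemble most-significant byte first: 98 4E A1 93 → 0x984EA193.
Top bit is set, so as a signed 32-bit value this is 0x984EA193 − 2^32 = -1739677293.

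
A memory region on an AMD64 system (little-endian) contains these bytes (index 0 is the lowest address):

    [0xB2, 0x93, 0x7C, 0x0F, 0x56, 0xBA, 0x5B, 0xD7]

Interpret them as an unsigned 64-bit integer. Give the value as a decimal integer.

15518201819824952242

Little-endian: lowest address holds the least-significant byte.
Reassemble most-significant byte first: D7 5B BA 56 0F 7C 93 B2 → 0xD75BBA560F7C93B2.
0xD75BBA560F7C93B2 = 15518201819824952242.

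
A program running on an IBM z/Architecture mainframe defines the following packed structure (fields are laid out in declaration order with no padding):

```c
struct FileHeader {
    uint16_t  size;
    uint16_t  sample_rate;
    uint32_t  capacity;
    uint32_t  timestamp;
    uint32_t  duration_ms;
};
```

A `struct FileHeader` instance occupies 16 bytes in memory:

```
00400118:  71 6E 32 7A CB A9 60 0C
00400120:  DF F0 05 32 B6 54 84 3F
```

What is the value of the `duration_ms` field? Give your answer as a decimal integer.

3058992191

`duration_ms` follows `size` (2 B), `sample_rate` (2 B), `capacity` (4 B), `timestamp` (4 B), so it starts at offset 2 + 2 + 4 + 4 = 12 and occupies 4 bytes.
Bytes at offsets 12..15: B6 54 84 3F.
In big-endian order the high byte comes first in memory.
The bytes are already most-significant first: 0xB654843F.
0xB654843F = 3058992191.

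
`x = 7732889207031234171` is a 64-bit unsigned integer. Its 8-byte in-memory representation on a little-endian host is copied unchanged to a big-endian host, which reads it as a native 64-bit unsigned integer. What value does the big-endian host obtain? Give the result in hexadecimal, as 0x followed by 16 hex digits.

7732889207031234171 in 64-bit hexadecimal is 0x6B50BDC3608C7E7B.
Stored little-endian, the bytes at ascending addresses are 7B 7E 8C 60 C3 BD 50 6B.
Read back as big-endian, the last byte is least significant, giving 0x7B7E8C60C3BD506B.

0x7B7E8C60C3BD506B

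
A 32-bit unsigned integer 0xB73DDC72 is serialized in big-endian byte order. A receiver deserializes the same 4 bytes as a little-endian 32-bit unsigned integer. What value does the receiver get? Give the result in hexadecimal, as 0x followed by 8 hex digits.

Stored big-endian, the bytes at ascending addresses are B7 3D DC 72.
Read back as little-endian, the first byte is least significant, giving 0x72DC3DB7.

0x72DC3DB7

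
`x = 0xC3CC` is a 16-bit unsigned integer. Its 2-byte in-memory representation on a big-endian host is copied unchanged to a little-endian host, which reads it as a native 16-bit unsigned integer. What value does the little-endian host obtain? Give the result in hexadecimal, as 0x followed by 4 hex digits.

0xCCC3

Stored big-endian, the bytes at ascending addresses are C3 CC.
Read back as little-endian, the first byte is least significant, giving 0xCCC3.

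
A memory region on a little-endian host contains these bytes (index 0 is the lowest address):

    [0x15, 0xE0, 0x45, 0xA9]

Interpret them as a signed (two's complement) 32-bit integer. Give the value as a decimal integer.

-1455038443

In little-endian order the low byte comes first in memory.
Reassemble most-significant byte first: A9 45 E0 15 → 0xA945E015.
Top bit is set, so as a signed 32-bit value this is 0xA945E015 − 2^32 = -1455038443.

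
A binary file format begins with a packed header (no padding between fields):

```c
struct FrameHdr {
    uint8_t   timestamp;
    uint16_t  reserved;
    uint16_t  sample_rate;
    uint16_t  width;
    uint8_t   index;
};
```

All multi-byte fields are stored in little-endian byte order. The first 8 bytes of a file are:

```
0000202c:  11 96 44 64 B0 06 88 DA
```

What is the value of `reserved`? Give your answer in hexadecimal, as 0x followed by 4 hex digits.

`reserved` follows `timestamp` (1 byte), so it starts at byte offset 1 and occupies 2 bytes.
Bytes at offsets 1..2: 96 44.
In little-endian order the low byte comes first in memory.
Reassemble most-significant byte first: 44 96 → 0x4496.

0x4496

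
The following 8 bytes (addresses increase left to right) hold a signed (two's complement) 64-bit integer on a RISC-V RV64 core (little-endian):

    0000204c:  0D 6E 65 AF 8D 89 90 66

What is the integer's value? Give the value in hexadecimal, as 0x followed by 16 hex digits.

0x6690898DAF656E0D

Little-endian stores the least-significant byte at the lowest address.
Reassemble most-significant byte first: 66 90 89 8D AF 65 6E 0D → 0x6690898DAF656E0D.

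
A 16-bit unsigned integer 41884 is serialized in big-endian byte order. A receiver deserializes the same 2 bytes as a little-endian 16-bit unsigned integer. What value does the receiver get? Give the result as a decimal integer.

40099

41884 in 16-bit hexadecimal is 0xA39C.
Stored big-endian, the bytes at ascending addresses are A3 9C.
Read back as little-endian, the first byte is least significant, giving 0x9CA3.
0x9CA3 = 40099.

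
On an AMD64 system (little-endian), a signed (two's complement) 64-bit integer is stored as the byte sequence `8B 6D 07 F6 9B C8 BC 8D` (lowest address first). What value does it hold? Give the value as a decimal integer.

-8233485446566941301

Little-endian stores the least-significant byte at the lowest address.
Reassemble most-significant byte first: 8D BC C8 9B F6 07 6D 8B → 0x8DBCC89BF6076D8B.
Top bit is set, so as a signed 64-bit value this is 0x8DBCC89BF6076D8B − 2^64 = -8233485446566941301.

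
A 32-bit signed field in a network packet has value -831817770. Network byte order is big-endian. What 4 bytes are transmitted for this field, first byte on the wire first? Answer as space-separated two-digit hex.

Two's complement of -831817770 in 32 bits: 831817770 = 0x3194882A; invert → 0xCE6B77D5; add 1 → 0xCE6B77D6.
Split into bytes (most-significant first): CE 6B 77 D6.
In big-endian order the high byte comes first in memory.
So the memory order matches the most-significant-first order: CE 6B 77 D6.

CE 6B 77 D6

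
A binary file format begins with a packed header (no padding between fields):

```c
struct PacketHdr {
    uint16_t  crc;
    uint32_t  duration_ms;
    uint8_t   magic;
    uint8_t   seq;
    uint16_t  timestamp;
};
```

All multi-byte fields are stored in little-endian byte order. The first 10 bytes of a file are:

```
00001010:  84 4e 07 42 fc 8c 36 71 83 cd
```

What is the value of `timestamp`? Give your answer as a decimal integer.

`timestamp` follows `crc` (2 B), `duration_ms` (4 B), `magic` (1 B), `seq` (1 B), so it starts at offset 2 + 4 + 1 + 1 = 8 and occupies 2 bytes.
Bytes at offsets 8..9: 83 CD.
Little-endian stores the least-significant byte at the lowest address.
Reassemble most-significant byte first: CD 83 → 0xCD83.
0xCD83 = 52611.

52611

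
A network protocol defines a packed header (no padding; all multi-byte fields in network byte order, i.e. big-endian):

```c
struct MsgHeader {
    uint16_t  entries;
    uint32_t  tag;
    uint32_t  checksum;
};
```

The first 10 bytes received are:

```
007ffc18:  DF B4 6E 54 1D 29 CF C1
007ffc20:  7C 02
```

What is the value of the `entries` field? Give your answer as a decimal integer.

`entries` is the first field, at byte offset 0, occupying 2 bytes.
Bytes at offsets 0..1: DF B4.
In big-endian order the high byte comes first in memory.
The bytes are already most-significant first: 0xDFB4.
0xDFB4 = 57268.

57268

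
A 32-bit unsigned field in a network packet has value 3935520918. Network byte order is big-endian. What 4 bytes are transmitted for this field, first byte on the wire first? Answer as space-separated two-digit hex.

3935520918 in hexadecimal, padded to 32 bits, is 0xEA934896.
Split into bytes (most-significant first): EA 93 48 96.
In big-endian order the high byte comes first in memory.
So the memory order matches the most-significant-first order: EA 93 48 96.

EA 93 48 96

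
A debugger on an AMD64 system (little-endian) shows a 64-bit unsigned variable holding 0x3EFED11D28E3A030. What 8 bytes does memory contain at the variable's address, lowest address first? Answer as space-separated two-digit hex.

Split into bytes (most-significant first): 3E FE D1 1D 28 E3 A0 30.
Little-endian: lowest address holds the least-significant byte.
So at ascending addresses the bytes are 30 A0 E3 28 1D D1 FE 3E.

30 A0 E3 28 1D D1 FE 3E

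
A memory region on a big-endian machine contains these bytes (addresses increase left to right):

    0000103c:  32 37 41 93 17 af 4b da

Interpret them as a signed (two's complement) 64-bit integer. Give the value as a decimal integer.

3618432925628845018

In big-endian order the high byte comes first in memory.
The bytes are already most-significant first: 0x3237419317AF4BDA.
0x3237419317AF4BDA = 3618432925628845018.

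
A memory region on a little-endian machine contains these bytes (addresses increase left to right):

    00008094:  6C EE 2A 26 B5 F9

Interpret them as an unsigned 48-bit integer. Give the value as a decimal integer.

274556424744556

Little-endian: lowest address holds the least-significant byte.
Reassemble most-significant byte first: F9 B5 26 2A EE 6C → 0xF9B5262AEE6C.
0xF9B5262AEE6C = 274556424744556.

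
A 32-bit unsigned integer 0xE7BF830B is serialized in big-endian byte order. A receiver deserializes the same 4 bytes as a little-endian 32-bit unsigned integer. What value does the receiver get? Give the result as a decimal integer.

Stored big-endian, the bytes at ascending addresses are E7 BF 83 0B.
Read back as little-endian, the first byte is least significant, giving 0x0B83BFE7.
0x0B83BFE7 = 193183719.

193183719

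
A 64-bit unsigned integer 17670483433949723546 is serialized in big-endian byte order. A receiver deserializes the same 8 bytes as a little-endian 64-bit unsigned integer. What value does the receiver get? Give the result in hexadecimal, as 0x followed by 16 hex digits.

0x9A7BFF990F2B3AF5

17670483433949723546 in 64-bit hexadecimal is 0xF53A2B0F99FF7B9A.
Stored big-endian, the bytes at ascending addresses are F5 3A 2B 0F 99 FF 7B 9A.
Read back as little-endian, the first byte is least significant, giving 0x9A7BFF990F2B3AF5.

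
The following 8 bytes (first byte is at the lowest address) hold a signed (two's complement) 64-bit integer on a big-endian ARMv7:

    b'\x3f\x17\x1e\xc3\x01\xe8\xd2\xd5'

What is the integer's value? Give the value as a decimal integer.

4546136171753296597

Big-endian: lowest address holds the most-significant byte.
The bytes are already most-significant first: 0x3F171EC301E8D2D5.
0x3F171EC301E8D2D5 = 4546136171753296597.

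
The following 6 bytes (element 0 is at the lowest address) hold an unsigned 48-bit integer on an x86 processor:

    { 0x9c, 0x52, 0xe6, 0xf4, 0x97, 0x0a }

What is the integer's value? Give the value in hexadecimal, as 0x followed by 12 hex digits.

In little-endian order the low byte comes first in memory.
Reassemble most-significant byte first: 0A 97 F4 E6 52 9C → 0x0A97F4E6529C.

0x0A97F4E6529C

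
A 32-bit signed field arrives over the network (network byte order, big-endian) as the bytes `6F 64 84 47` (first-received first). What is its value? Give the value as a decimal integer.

In big-endian order the high byte comes first in memory.
The bytes are already most-significant first: 0x6F648447.
0x6F648447 = 1868858439.

1868858439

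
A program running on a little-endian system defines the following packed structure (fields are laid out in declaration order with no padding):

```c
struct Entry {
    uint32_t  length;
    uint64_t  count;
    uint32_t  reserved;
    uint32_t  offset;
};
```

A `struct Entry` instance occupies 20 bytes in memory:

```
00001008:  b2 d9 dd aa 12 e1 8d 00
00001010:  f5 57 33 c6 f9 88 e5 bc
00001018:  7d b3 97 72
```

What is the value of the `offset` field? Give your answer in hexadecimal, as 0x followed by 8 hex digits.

`offset` follows `length` (4 B), `count` (8 B), `reserved` (4 B), so it starts at offset 4 + 8 + 4 = 16 and occupies 4 bytes.
Bytes at offsets 16..19: 7D B3 97 72.
Little-endian stores the least-significant byte at the lowest address.
Reassemble most-significant byte first: 72 97 B3 7D → 0x7297B37D.

0x7297B37D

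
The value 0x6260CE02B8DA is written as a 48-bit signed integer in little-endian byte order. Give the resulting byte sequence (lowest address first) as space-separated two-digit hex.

DA B8 02 CE 60 62

Split into bytes (most-significant first): 62 60 CE 02 B8 DA.
Little-endian: lowest address holds the least-significant byte.
So at ascending addresses the bytes are DA B8 02 CE 60 62.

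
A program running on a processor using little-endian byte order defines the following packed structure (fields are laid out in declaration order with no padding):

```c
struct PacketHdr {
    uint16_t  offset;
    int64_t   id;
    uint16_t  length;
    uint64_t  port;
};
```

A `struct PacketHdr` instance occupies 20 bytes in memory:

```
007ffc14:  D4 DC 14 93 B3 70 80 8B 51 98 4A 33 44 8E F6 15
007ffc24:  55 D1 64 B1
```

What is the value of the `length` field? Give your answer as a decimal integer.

`length` follows `offset` (2 B), `id` (8 B), so it starts at offset 2 + 8 = 10 and occupies 2 bytes.
Bytes at offsets 10..11: 4A 33.
In little-endian order the low byte comes first in memory.
Reassemble most-significant byte first: 33 4A → 0x334A.
0x334A = 13130.

13130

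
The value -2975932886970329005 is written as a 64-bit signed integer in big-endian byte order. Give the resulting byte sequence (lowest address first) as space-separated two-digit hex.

D6 B3 5C CE 74 BB 18 53

Two's complement of -2975932886970329005 in 64 bits: 2975932886970329005 = 0x294CA3318B44E7AD; invert → 0xD6B35CCE74BB1852; add 1 → 0xD6B35CCE74BB1853.
Split into bytes (most-significant first): D6 B3 5C CE 74 BB 18 53.
Big-endian stores the most-significant byte at the lowest address.
So the memory order matches the most-significant-first order: D6 B3 5C CE 74 BB 18 53.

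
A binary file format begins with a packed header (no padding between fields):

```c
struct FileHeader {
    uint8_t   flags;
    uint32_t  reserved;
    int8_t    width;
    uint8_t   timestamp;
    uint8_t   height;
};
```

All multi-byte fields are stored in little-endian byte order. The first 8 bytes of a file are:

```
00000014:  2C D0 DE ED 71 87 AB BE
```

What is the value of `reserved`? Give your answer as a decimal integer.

1911414480

`reserved` follows `flags` (1 byte), so it starts at byte offset 1 and occupies 4 bytes.
Bytes at offsets 1..4: D0 DE ED 71.
In little-endian order the low byte comes first in memory.
Reassemble most-significant byte first: 71 ED DE D0 → 0x71EDDED0.
0x71EDDED0 = 1911414480.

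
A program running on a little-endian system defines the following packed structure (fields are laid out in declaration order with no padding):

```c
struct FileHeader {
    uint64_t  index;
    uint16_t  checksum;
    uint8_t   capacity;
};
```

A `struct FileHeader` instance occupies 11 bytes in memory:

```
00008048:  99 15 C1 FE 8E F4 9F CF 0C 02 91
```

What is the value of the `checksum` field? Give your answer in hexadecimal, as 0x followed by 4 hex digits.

0x020C

`checksum` follows `index` (8 bytes), so it starts at byte offset 8 and occupies 2 bytes.
Bytes at offsets 8..9: 0C 02.
Little-endian: lowest address holds the least-significant byte.
Reassemble most-significant byte first: 02 0C → 0x020C.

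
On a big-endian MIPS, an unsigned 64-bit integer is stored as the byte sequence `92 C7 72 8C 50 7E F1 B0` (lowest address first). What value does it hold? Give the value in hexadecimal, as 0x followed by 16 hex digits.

Big-endian: lowest address holds the most-significant byte.
The bytes are already most-significant first: 0x92C7728C507EF1B0.

0x92C7728C507EF1B0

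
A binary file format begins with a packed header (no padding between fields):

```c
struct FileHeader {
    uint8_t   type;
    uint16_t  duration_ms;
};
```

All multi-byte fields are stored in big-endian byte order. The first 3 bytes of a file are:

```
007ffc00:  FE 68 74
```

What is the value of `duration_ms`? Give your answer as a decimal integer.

`duration_ms` follows `type` (1 byte), so it starts at byte offset 1 and occupies 2 bytes.
Bytes at offsets 1..2: 68 74.
Big-endian: lowest address holds the most-significant byte.
The bytes are already most-significant first: 0x6874.
0x6874 = 26740.

26740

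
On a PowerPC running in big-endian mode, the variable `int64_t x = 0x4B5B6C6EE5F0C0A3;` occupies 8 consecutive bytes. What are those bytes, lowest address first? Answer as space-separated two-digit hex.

Split into bytes (most-significant first): 4B 5B 6C 6E E5 F0 C0 A3.
Big-endian: lowest address holds the most-significant byte.
So the memory order matches the most-significant-first order: 4B 5B 6C 6E E5 F0 C0 A3.

4B 5B 6C 6E E5 F0 C0 A3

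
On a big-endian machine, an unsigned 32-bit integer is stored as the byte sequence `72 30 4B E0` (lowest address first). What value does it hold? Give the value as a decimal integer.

In big-endian order the high byte comes first in memory.
The bytes are already most-significant first: 0x72304BE0.
0x72304BE0 = 1915767776.

1915767776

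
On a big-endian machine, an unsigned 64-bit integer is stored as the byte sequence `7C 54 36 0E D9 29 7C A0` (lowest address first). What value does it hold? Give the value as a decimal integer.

8958844996147575968

In big-endian order the high byte comes first in memory.
The bytes are already most-significant first: 0x7C54360ED9297CA0.
0x7C54360ED9297CA0 = 8958844996147575968.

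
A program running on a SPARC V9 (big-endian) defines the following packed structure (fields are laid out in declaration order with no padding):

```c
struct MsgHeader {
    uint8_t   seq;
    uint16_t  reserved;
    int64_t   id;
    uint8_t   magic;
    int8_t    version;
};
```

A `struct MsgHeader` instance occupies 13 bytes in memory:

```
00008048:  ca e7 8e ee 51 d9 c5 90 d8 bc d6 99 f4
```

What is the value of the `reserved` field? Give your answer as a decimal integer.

59278

`reserved` follows `seq` (1 byte), so it starts at byte offset 1 and occupies 2 bytes.
Bytes at offsets 1..2: E7 8E.
Big-endian stores the most-significant byte at the lowest address.
The bytes are already most-significant first: 0xE78E.
0xE78E = 59278.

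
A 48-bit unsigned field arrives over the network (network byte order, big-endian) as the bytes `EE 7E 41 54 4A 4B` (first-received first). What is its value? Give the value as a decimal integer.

262226029333067

Big-endian: lowest address holds the most-significant byte.
The bytes are already most-significant first: 0xEE7E41544A4B.
0xEE7E41544A4B = 262226029333067.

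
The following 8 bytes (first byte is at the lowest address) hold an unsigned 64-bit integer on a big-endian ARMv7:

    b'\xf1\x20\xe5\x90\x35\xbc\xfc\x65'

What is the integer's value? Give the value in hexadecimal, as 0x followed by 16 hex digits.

0xF120E59035BCFC65

Big-endian: lowest address holds the most-significant byte.
The bytes are already most-significant first: 0xF120E59035BCFC65.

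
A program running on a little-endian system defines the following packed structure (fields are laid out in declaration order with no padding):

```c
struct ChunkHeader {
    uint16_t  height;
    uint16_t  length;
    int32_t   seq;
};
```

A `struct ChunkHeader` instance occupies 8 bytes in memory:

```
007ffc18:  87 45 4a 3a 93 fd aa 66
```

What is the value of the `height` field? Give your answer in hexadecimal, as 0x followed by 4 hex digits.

`height` is the first field, at byte offset 0, occupying 2 bytes.
Bytes at offsets 0..1: 87 45.
Little-endian stores the least-significant byte at the lowest address.
Reassemble most-significant byte first: 45 87 → 0x4587.

0x4587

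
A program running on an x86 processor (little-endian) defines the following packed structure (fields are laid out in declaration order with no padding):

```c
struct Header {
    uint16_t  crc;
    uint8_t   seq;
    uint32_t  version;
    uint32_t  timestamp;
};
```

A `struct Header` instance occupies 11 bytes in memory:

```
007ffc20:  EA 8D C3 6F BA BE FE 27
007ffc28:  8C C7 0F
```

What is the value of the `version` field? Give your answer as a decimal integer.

`version` follows `crc` (2 B), `seq` (1 B), so it starts at offset 2 + 1 = 3 and occupies 4 bytes.
Bytes at offsets 3..6: 6F BA BE FE.
In little-endian order the low byte comes first in memory.
Reassemble most-significant byte first: FE BE BA 6F → 0xFEBEBA6F.
0xFEBEBA6F = 4273912431.

4273912431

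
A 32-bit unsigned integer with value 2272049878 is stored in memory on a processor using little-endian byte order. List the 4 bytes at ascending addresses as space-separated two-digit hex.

D6 BA 6C 87

2272049878 in hexadecimal, padded to 32 bits, is 0x876CBAD6.
Split into bytes (most-significant first): 87 6C BA D6.
Little-endian stores the least-significant byte at the lowest address.
So at ascending addresses the bytes are D6 BA 6C 87.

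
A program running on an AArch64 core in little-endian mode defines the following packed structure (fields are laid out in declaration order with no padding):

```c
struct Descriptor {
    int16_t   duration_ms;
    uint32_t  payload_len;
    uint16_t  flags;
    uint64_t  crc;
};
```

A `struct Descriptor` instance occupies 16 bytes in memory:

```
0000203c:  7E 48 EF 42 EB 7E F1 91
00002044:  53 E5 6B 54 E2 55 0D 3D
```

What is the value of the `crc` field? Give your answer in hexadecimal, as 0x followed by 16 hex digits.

0x3D0D55E2546BE553

`crc` follows `duration_ms` (2 B), `payload_len` (4 B), `flags` (2 B), so it starts at offset 2 + 4 + 2 = 8 and occupies 8 bytes.
Bytes at offsets 8..15: 53 E5 6B 54 E2 55 0D 3D.
Little-endian stores the least-significant byte at the lowest address.
Reassemble most-significant byte first: 3D 0D 55 E2 54 6B E5 53 → 0x3D0D55E2546BE553.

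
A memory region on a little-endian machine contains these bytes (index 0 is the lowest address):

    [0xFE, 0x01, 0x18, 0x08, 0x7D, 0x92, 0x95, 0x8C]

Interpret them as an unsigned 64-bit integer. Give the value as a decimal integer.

Little-endian: lowest address holds the least-significant byte.
Reassemble most-significant byte first: 8C 95 92 7D 08 18 01 FE → 0x8C95927D081801FE.
0x8C95927D081801FE = 10130164002544157182.

10130164002544157182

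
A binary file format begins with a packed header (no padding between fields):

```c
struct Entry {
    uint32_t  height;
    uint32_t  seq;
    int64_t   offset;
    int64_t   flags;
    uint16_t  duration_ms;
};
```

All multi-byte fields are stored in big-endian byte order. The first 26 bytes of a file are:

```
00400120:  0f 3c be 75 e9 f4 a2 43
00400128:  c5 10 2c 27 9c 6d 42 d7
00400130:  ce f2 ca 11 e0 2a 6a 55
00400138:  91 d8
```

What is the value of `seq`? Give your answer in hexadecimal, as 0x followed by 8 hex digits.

`seq` follows `height` (4 bytes), so it starts at byte offset 4 and occupies 4 bytes.
Bytes at offsets 4..7: E9 F4 A2 43.
In big-endian order the high byte comes first in memory.
The bytes are already most-significant first: 0xE9F4A243.

0xE9F4A243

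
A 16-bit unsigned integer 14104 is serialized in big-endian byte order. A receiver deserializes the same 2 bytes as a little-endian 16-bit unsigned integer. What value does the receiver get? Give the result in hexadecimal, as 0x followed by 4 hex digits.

14104 in 16-bit hexadecimal is 0x3718.
Stored big-endian, the bytes at ascending addresses are 37 18.
Read back as little-endian, the first byte is least significant, giving 0x1837.

0x1837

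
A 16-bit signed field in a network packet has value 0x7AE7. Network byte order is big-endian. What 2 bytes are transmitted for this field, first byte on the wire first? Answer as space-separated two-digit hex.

7A E7

Split into bytes (most-significant first): 7A E7.
Big-endian: lowest address holds the most-significant byte.
So the memory order matches the most-significant-first order: 7A E7.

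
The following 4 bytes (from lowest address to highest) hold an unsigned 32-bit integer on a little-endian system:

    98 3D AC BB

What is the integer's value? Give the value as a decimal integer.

3148627352

Little-endian stores the least-significant byte at the lowest address.
Reassemble most-significant byte first: BB AC 3D 98 → 0xBBAC3D98.
0xBBAC3D98 = 3148627352.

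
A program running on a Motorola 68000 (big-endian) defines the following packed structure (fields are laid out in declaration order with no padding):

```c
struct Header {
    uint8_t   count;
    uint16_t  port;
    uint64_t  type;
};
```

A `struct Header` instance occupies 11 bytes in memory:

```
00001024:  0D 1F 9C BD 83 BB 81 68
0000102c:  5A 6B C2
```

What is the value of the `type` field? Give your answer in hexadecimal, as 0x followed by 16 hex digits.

`type` follows `count` (1 B), `port` (2 B), so it starts at offset 1 + 2 = 3 and occupies 8 bytes.
Bytes at offsets 3..10: BD 83 BB 81 68 5A 6B C2.
In big-endian order the high byte comes first in memory.
The bytes are already most-significant first: 0xBD83BB81685A6BC2.

0xBD83BB81685A6BC2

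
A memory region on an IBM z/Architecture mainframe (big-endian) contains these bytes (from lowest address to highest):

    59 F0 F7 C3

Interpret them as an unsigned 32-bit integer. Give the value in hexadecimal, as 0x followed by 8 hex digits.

In big-endian order the high byte comes first in memory.
The bytes are already most-significant first: 0x59F0F7C3.

0x59F0F7C3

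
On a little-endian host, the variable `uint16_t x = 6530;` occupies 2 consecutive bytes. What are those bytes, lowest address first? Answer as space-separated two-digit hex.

82 19

6530 in hexadecimal, padded to 16 bits, is 0x1982.
Split into bytes (most-significant first): 19 82.
Little-endian: lowest address holds the least-significant byte.
So at ascending addresses the bytes are 82 19.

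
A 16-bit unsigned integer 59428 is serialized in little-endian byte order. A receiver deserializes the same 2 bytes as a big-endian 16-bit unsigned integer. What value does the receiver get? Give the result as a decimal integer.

9448

59428 in 16-bit hexadecimal is 0xE824.
Stored little-endian, the bytes at ascending addresses are 24 E8.
Read back as big-endian, the last byte is least significant, giving 0x24E8.
0x24E8 = 9448.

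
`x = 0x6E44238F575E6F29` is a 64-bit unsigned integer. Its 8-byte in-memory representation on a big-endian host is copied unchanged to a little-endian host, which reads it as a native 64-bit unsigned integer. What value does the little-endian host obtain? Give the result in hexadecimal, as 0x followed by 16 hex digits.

0x296F5E578F23446E

Stored big-endian, the bytes at ascending addresses are 6E 44 23 8F 57 5E 6F 29.
Read back as little-endian, the first byte is least significant, giving 0x296F5E578F23446E.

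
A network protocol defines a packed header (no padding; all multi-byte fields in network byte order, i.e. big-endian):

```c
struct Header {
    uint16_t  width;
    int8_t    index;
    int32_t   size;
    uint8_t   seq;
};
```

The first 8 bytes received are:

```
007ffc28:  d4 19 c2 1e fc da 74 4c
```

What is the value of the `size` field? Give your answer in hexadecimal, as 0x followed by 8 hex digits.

`size` follows `width` (2 B), `index` (1 B), so it starts at offset 2 + 1 = 3 and occupies 4 bytes.
Bytes at offsets 3..6: 1E FC DA 74.
Big-endian: lowest address holds the most-significant byte.
The bytes are already most-significant first: 0x1EFCDA74.

0x1EFCDA74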